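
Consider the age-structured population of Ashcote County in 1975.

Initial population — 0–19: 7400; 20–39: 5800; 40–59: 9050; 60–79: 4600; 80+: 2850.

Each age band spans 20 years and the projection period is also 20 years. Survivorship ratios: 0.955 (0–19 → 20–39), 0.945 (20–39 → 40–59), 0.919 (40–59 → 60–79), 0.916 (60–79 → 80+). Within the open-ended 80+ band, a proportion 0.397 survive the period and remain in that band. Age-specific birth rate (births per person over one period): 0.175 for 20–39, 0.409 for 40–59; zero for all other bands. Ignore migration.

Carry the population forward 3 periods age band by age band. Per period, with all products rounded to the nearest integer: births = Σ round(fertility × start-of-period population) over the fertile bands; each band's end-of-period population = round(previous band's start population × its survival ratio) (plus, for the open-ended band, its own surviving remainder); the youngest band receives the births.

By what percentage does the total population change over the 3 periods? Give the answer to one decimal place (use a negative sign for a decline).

(Groups numbered youngest = 1 to oldest = 5.)
After projecting period 1:
Births: 5800 × 0.175 = 1015, 9050 × 0.409 = 3701 ⇒ total 4716
Group 2: 7400 × 0.955 = 7067
Group 3: 5800 × 0.945 = 5481
Group 4: 9050 × 0.919 = 8317
Group 5: 4600 × 0.916 + 2850 × 0.397 = 4214 + 1131 = 5345
End of period: [4716, 7067, 5481, 8317, 5345]
After projecting period 2:
Births: 7067 × 0.175 = 1237, 5481 × 0.409 = 2242 ⇒ total 3479
Group 2: 4716 × 0.955 = 4504
Group 3: 7067 × 0.945 = 6678
Group 4: 5481 × 0.919 = 5037
Group 5: 8317 × 0.916 + 5345 × 0.397 = 7618 + 2122 = 9740
End of period: [3479, 4504, 6678, 5037, 9740]
After projecting period 3:
Births: 4504 × 0.175 = 788, 6678 × 0.409 = 2731 ⇒ total 3519
Group 2: 3479 × 0.955 = 3322
Group 3: 4504 × 0.945 = 4256
Group 4: 6678 × 0.919 = 6137
Group 5: 5037 × 0.916 + 9740 × 0.397 = 4614 + 3867 = 8481
End of period: [3519, 3322, 4256, 6137, 8481]
Total: 29700 → 25715; change = -3985; percentage change = -13.4%

-13.4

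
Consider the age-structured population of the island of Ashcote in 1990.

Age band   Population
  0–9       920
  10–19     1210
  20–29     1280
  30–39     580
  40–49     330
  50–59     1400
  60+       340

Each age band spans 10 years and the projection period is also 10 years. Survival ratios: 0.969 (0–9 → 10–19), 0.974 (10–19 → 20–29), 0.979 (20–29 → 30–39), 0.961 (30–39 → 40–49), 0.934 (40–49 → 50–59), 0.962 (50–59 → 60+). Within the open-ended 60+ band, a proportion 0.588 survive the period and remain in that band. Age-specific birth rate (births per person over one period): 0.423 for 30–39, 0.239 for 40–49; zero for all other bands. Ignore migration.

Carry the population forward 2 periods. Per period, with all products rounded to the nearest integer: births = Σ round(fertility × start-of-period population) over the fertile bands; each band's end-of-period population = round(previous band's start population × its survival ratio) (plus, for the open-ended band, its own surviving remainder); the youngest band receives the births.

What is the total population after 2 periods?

(Groups numbered youngest = 1 to oldest = 7.)
[period 1]
Births: 580 × 0.423 = 245 ; 330 × 0.239 = 79 — total 324
Group 2: 920 × 0.969 = 891
Group 3: 1210 × 0.974 = 1179
Group 4: 1280 × 0.979 = 1253
Group 5: 580 × 0.961 = 557
Group 6: 330 × 0.934 = 308
Group 7: 1400 × 0.962 + 340 × 0.588 = 1347 + 200 = 1547
Population now: 0–9=324, 10–19=891, 20–29=1179, 30–39=1253, 40–49=557, 50–59=308, 60+=1547
[period 2]
Births: 1253 × 0.423 = 530 ; 557 × 0.239 = 133 — total 663
Group 2: 324 × 0.969 = 314
Group 3: 891 × 0.974 = 868
Group 4: 1179 × 0.979 = 1154
Group 5: 1253 × 0.961 = 1204
Group 6: 557 × 0.934 = 520
Group 7: 308 × 0.962 + 1547 × 0.588 = 296 + 910 = 1206
Population now: 0–9=663, 10–19=314, 20–29=868, 30–39=1154, 40–49=1204, 50–59=520, 60+=1206
Total after period 2: 663 + 314 + 868 + 1154 + 1204 + 520 + 1206 = 5929

5929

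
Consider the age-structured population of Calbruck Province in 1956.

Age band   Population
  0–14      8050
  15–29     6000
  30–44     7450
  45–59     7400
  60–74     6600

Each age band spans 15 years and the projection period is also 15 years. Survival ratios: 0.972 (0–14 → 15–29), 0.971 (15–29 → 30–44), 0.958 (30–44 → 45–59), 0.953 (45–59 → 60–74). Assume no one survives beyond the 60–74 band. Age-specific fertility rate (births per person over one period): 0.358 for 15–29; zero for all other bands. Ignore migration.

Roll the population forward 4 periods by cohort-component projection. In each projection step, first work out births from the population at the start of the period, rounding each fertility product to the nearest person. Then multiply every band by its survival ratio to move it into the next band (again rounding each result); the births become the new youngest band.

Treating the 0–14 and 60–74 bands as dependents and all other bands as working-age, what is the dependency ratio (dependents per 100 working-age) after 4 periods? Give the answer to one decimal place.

Period 1:
Births: 6000 * 0.358 = 2148
15–29: 8050 * 0.972 = 7825
30–44: 6000 * 0.971 = 5826
45–59: 7450 * 0.958 = 7137
60–74: 7400 * 0.953 = 7052
Population now: 0–14=2148, 15–29=7825, 30–44=5826, 45–59=7137, 60–74=7052
Period 2:
Births: 7825 * 0.358 = 2801
15–29: 2148 * 0.972 = 2088
30–44: 7825 * 0.971 = 7598
45–59: 5826 * 0.958 = 5581
60–74: 7137 * 0.953 = 6802
Population now: 0–14=2801, 15–29=2088, 30–44=7598, 45–59=5581, 60–74=6802
Period 3:
Births: 2088 * 0.358 = 748
15–29: 2801 * 0.972 = 2723
30–44: 2088 * 0.971 = 2027
45–59: 7598 * 0.958 = 7279
60–74: 5581 * 0.953 = 5319
Population now: 0–14=748, 15–29=2723, 30–44=2027, 45–59=7279, 60–74=5319
Period 4:
Births: 2723 * 0.358 = 975
15–29: 748 * 0.972 = 727
30–44: 2723 * 0.971 = 2644
45–59: 2027 * 0.958 = 1942
60–74: 7279 * 0.953 = 6937
Population now: 0–14=975, 15–29=727, 30–44=2644, 45–59=1942, 60–74=6937
Dependents (band 0–14 + band 60–74) = 975 + 6937 = 7912; working-age = 5313; ratio = 7912/5313 × 100 = 148.9

148.9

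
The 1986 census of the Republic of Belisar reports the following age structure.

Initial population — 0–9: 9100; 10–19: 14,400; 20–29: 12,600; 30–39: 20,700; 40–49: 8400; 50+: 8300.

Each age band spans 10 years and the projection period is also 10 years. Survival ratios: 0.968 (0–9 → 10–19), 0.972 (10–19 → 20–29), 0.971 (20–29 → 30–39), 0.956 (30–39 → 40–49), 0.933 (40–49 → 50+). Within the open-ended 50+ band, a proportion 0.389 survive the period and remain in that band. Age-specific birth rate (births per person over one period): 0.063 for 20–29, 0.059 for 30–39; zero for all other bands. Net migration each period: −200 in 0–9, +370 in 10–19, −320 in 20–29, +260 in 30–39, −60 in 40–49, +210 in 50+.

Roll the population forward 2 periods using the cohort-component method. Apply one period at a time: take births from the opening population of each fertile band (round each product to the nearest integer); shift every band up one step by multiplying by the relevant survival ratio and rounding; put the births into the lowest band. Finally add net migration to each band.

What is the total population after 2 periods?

60556

(Groups numbered youngest = 1 to oldest = 6.)
[period 1]
Births: 12600 × 0.063 = 794  |  20700 × 0.059 = 1221 — total 2015
Group 2: 9100 × 0.968 = 8809
Group 3: 14400 × 0.972 = 13997
Group 4: 12600 × 0.971 = 12235
Group 5: 20700 × 0.956 = 19789
Group 6: 8400 × 0.933 + 8300 × 0.389 = 7837 + 3229 = 11066
Net migration: Group 1 − 200 → 1815; Group 2 + 370 → 9179; Group 3 − 320 → 13677; Group 4 + 260 → 12495; Group 5 − 60 → 19729; Group 6 + 210 → 11276
→ [1815, 9179, 13677, 12495, 19729, 11276]
[period 2]
Births: 13677 × 0.063 = 862  |  12495 × 0.059 = 737 — total 1599
Group 2: 1815 × 0.968 = 1757
Group 3: 9179 × 0.972 = 8922
Group 4: 13677 × 0.971 = 13280
Group 5: 12495 × 0.956 = 11945
Group 6: 19729 × 0.933 + 11276 × 0.389 = 18407 + 4386 = 22793
Net migration: Group 1 − 200 → 1399; Group 2 + 370 → 2127; Group 3 − 320 → 8602; Group 4 + 260 → 13540; Group 5 − 60 → 11885; Group 6 + 210 → 23003
→ [1399, 2127, 8602, 13540, 11885, 23003]
Total after period 2: 1399 + 2127 + 8602 + 13540 + 11885 + 23003 = 60556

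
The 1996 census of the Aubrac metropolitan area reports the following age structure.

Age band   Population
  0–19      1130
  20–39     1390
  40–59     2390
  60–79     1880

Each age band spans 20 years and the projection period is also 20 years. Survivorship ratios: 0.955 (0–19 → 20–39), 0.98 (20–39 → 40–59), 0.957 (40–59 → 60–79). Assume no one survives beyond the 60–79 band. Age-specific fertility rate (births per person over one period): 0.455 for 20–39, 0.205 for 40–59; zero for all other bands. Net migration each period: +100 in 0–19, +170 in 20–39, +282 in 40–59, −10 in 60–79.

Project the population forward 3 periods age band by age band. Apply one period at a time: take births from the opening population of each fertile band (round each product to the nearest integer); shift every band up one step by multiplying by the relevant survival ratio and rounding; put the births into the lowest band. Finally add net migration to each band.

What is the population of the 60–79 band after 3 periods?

Period 1:
Births: 1390 × 0.455 = 632 ; 2390 × 0.205 = 490 ⇒ total 1122
20–39: 1130 × 0.955 = 1079
40–59: 1390 × 0.98 = 1362
60–79: 2390 × 0.957 = 2287
Net migration: 0–19 + 100 → 1222; 20–39 + 170 → 1249; 40–59 + 282 → 1644; 60–79 − 10 → 2277
→ [1222, 1249, 1644, 2277]
Period 2:
Births: 1249 × 0.455 = 568 ; 1644 × 0.205 = 337 ⇒ total 905
20–39: 1222 × 0.955 = 1167
40–59: 1249 × 0.98 = 1224
60–79: 1644 × 0.957 = 1573
Net migration: 0–19 + 100 → 1005; 20–39 + 170 → 1337; 40–59 + 282 → 1506; 60–79 − 10 → 1563
→ [1005, 1337, 1506, 1563]
Period 3:
Births: 1337 × 0.455 = 608 ; 1506 × 0.205 = 309 ⇒ total 917
20–39: 1005 × 0.955 = 960
40–59: 1337 × 0.98 = 1310
60–79: 1506 × 0.957 = 1441
Net migration: 0–19 + 100 → 1017; 20–39 + 170 → 1130; 40–59 + 282 → 1592; 60–79 − 10 → 1431
→ [1017, 1130, 1592, 1431]

1431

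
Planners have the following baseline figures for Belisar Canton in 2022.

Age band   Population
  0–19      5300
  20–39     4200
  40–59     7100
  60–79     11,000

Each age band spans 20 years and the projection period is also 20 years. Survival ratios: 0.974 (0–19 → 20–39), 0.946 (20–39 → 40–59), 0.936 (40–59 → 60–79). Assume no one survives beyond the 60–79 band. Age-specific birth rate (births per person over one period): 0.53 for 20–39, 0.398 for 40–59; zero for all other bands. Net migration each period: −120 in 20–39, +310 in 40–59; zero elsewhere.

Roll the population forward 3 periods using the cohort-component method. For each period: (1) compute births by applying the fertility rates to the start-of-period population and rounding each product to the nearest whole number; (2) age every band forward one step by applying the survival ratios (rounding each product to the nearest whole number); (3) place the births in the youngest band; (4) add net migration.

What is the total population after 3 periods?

Let band 1 be 0–19 through band 4 = 60–79.
Period 1.
Births: 4200 * 0.53 = 2226 ; 7100 * 0.398 = 2826 → 5052
Band 2: 5300 * 0.974 = 5162
Band 3: 4200 * 0.946 = 3973
Band 4: 7100 * 0.936 = 6646
Net migration: Band 2 − 120 → 5042; Band 3 + 310 → 4283
Giving 5052 / 5042 / 4283 / 6646.
Period 2.
Births: 5042 * 0.53 = 2672 ; 4283 * 0.398 = 1705 → 4377
Band 2: 5052 * 0.974 = 4921
Band 3: 5042 * 0.946 = 4770
Band 4: 4283 * 0.936 = 4009
Net migration: Band 2 − 120 → 4801; Band 3 + 310 → 5080
Giving 4377 / 4801 / 5080 / 4009.
Period 3.
Births: 4801 * 0.53 = 2545 ; 5080 * 0.398 = 2022 → 4567
Band 2: 4377 * 0.974 = 4263
Band 3: 4801 * 0.946 = 4542
Band 4: 5080 * 0.936 = 4755
Net migration: Band 2 − 120 → 4143; Band 3 + 310 → 4852
Giving 4567 / 4143 / 4852 / 4755.
Total after period 3: 4567 + 4143 + 4852 + 4755 = 18317

18317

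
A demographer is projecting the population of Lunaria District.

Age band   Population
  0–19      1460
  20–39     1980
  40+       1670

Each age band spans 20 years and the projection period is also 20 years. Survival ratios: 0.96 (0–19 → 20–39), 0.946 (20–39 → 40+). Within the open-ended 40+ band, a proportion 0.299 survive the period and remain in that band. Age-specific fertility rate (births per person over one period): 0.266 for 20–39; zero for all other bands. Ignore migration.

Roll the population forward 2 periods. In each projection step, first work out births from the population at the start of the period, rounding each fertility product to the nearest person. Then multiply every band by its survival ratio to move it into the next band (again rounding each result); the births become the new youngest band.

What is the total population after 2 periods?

Let band 1 be 0–19 through band 3 = 40+.
[period 1]
Births: 1980 × 0.266 = 527
Band 2: 1460 × 0.96 = 1402
Band 3: 1980 × 0.946 + 1670 × 0.299 = 1873 + 499 = 2372
End of period: [527, 1402, 2372]
[period 2]
Births: 1402 × 0.266 = 373
Band 2: 527 × 0.96 = 506
Band 3: 1402 × 0.946 + 2372 × 0.299 = 1326 + 709 = 2035
End of period: [373, 506, 2035]
Total after period 2: 373 + 506 + 2035 = 2914

2914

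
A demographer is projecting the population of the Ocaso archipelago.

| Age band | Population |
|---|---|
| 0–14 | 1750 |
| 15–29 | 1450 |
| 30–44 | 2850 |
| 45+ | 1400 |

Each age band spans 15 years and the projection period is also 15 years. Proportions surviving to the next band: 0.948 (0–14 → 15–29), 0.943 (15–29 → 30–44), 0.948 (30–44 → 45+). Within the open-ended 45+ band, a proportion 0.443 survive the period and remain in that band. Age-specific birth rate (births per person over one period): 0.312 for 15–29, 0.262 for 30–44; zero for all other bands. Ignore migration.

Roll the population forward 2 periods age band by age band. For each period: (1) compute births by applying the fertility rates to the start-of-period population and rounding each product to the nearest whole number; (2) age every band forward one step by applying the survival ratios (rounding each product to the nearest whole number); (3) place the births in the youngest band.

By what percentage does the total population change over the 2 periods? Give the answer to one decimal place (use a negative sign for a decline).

-14.8

(Groups numbered youngest = 1 to oldest = 4.)
Period 1:
Births: 1450 * 0.312 = 452 ; 2850 * 0.262 = 747 → 1199
Group 2: 1750 * 0.948 = 1659
Group 3: 1450 * 0.943 = 1367
Group 4: 2850 * 0.948 + 1400 * 0.443 = 2702 + 620 = 3322
Population now: 0–14=1199, 15–29=1659, 30–44=1367, 45+=3322
Period 2:
Births: 1659 * 0.312 = 518 ; 1367 * 0.262 = 358 → 876
Group 2: 1199 * 0.948 = 1137
Group 3: 1659 * 0.943 = 1564
Group 4: 1367 * 0.948 + 3322 * 0.443 = 1296 + 1472 = 2768
Population now: 0–14=876, 15–29=1137, 30–44=1564, 45+=2768
Total: 7450 → 6345; change = -1105; percentage change = -14.8%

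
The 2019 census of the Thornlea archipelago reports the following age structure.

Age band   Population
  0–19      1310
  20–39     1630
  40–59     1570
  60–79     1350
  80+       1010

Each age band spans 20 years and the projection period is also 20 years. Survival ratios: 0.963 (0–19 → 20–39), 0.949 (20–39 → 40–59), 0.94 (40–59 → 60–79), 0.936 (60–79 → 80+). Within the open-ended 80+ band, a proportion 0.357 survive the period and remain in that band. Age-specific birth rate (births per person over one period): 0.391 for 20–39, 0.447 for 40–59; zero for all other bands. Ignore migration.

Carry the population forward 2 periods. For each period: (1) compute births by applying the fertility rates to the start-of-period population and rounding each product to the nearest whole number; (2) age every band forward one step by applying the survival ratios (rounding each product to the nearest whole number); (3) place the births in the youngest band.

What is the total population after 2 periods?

7088

After projecting period 1:
Births: 1630 × 0.391 = 637 ; 1570 × 0.447 = 702 → total 1339
20–39: 1310 × 0.963 = 1262
40–59: 1630 × 0.949 = 1547
60–79: 1570 × 0.94 = 1476
80+: 1350 × 0.936 + 1010 × 0.357 = 1264 + 361 = 1625
End of period: [1339, 1262, 1547, 1476, 1625]
After projecting period 2:
Births: 1262 × 0.391 = 493 ; 1547 × 0.447 = 692 → total 1185
20–39: 1339 × 0.963 = 1289
40–59: 1262 × 0.949 = 1198
60–79: 1547 × 0.94 = 1454
80+: 1476 × 0.936 + 1625 × 0.357 = 1382 + 580 = 1962
End of period: [1185, 1289, 1198, 1454, 1962]
Total after period 2: 1185 + 1289 + 1198 + 1454 + 1962 = 7088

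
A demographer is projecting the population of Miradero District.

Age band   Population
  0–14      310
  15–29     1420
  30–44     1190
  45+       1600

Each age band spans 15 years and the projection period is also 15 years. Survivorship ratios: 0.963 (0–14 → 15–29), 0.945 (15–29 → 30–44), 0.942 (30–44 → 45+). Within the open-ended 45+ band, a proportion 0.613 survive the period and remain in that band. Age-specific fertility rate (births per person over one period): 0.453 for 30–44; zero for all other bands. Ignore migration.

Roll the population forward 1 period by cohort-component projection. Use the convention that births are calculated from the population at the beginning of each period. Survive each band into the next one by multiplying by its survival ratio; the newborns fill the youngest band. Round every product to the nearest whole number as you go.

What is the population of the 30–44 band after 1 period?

1342

Call the bands 1 to 4, youngest first.
After projecting period 1:
Births: 1190 × 0.453 = 539
Band 2: 310 × 0.963 = 299
Band 3: 1420 × 0.945 = 1342
Band 4: 1190 × 0.942 + 1600 × 0.613 = 1121 + 981 = 2102
Population now: 0–14=539, 15–29=299, 30–44=1342, 45+=2102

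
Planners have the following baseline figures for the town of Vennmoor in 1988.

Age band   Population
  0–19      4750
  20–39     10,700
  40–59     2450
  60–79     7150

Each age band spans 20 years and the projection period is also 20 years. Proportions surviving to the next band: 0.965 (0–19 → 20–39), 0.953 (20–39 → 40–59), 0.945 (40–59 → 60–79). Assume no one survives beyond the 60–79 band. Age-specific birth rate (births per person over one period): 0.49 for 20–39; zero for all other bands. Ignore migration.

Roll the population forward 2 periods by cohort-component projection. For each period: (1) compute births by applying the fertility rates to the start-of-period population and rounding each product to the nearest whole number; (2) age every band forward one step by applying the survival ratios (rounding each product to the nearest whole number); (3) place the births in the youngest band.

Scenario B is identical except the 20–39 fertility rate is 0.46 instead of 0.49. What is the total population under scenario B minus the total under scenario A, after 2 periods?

Let group 1 be 0–19 through group 4 = 60–79.
After projecting period 1:
Births: 10700 * 0.49 = 5243
Group 2: 4750 * 0.965 = 4584
Group 3: 10700 * 0.953 = 10197
Group 4: 2450 * 0.945 = 2315
Giving 5243 / 4584 / 10197 / 2315.
After projecting period 2:
Births: 4584 * 0.49 = 2246
Group 2: 5243 * 0.965 = 5059
Group 3: 4584 * 0.953 = 4369
Group 4: 10197 * 0.945 = 9636
Giving 2246 / 5059 / 4369 / 9636.
Scenario A total after 2 periods: 21310
Scenario B projection —
After projecting period 1:
Births: 10700 * 0.46 = 4922
Group 2: 4750 * 0.965 = 4584
Group 3: 10700 * 0.953 = 10197
Group 4: 2450 * 0.945 = 2315
Giving 4922 / 4584 / 10197 / 2315.
After projecting period 2:
Births: 4584 * 0.46 = 2109
Group 2: 4922 * 0.965 = 4750
Group 3: 4584 * 0.953 = 4369
Group 4: 10197 * 0.945 = 9636
Giving 2109 / 4750 / 4369 / 9636.
Scenario B total after 2 periods: 20864
Difference B − A = 20864 − 21310 = -446

-446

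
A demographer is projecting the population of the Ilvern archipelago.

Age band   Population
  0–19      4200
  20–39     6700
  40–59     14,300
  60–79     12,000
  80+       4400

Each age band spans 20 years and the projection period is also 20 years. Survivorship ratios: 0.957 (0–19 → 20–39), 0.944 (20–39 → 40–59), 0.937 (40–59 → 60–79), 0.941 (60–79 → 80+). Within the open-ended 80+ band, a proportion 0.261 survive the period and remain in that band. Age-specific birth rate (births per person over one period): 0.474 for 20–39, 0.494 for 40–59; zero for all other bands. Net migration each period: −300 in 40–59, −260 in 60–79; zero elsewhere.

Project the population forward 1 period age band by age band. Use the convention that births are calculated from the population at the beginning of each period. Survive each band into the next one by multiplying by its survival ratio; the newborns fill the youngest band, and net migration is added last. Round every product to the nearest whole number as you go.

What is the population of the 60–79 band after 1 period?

13139

— Period 1 —
Births: 6700 × 0.474 = 3176  |  14300 × 0.494 = 7064 → total 10240
20–39: 4200 × 0.957 = 4019
40–59: 6700 × 0.944 = 6325
60–79: 14300 × 0.937 = 13399
80+: 12000 × 0.941 + 4400 × 0.261 = 11292 + 1148 = 12440
Net migration: 40–59 − 300 → 6025; 60–79 − 260 → 13139
Population now: 0–19=10240, 20–39=4019, 40–59=6025, 60–79=13139, 80+=12440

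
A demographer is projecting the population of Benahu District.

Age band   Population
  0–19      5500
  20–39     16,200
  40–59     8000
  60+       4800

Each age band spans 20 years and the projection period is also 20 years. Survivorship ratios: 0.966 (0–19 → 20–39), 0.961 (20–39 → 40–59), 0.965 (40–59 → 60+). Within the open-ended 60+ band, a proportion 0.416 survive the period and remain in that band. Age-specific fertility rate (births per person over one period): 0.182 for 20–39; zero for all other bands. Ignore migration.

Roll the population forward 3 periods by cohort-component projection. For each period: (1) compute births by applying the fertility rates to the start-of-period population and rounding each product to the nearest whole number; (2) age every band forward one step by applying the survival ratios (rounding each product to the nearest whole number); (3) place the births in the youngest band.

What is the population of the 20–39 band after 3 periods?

Period 1.
Births: 16200 × 0.182 = 2948
20–39: 5500 × 0.966 = 5313
40–59: 16200 × 0.961 = 15568
60+: 8000 × 0.965 + 4800 × 0.416 = 7720 + 1997 = 9717
Population now: 0–19=2948, 20–39=5313, 40–59=15568, 60+=9717
Period 2.
Births: 5313 × 0.182 = 967
20–39: 2948 × 0.966 = 2848
40–59: 5313 × 0.961 = 5106
60+: 15568 × 0.965 + 9717 × 0.416 = 15023 + 4042 = 19065
Population now: 0–19=967, 20–39=2848, 40–59=5106, 60+=19065
Period 3.
Births: 2848 × 0.182 = 518
20–39: 967 × 0.966 = 934
40–59: 2848 × 0.961 = 2737
60+: 5106 × 0.965 + 19065 × 0.416 = 4927 + 7931 = 12858
Population now: 0–19=518, 20–39=934, 40–59=2737, 60+=12858

934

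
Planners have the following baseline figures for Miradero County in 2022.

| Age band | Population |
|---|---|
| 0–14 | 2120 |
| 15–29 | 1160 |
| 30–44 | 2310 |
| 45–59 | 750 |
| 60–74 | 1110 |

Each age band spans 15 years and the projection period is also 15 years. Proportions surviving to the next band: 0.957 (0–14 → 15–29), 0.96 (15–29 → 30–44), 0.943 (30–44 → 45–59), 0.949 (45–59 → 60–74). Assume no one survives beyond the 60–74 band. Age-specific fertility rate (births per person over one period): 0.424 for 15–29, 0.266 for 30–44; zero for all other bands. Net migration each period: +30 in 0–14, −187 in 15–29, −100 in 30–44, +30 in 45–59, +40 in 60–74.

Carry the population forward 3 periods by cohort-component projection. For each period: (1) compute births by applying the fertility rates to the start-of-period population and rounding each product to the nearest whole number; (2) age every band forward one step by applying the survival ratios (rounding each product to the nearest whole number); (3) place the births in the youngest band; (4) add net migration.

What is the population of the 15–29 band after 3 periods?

Period 1.
Births: 1160 × 0.424 = 492  |  2310 × 0.266 = 614 — total 1106
15–29: 2120 × 0.957 = 2029
30–44: 1160 × 0.96 = 1114
45–59: 2310 × 0.943 = 2178
60–74: 750 × 0.949 = 712
Net migration: 0–14 + 30 → 1136; 15–29 − 187 → 1842; 30–44 − 100 → 1014; 45–59 + 30 → 2208; 60–74 + 40 → 752
End of period: [1136, 1842, 1014, 2208, 752]
Period 2.
Births: 1842 × 0.424 = 781  |  1014 × 0.266 = 270 — total 1051
15–29: 1136 × 0.957 = 1087
30–44: 1842 × 0.96 = 1768
45–59: 1014 × 0.943 = 956
60–74: 2208 × 0.949 = 2095
Net migration: 0–14 + 30 → 1081; 15–29 − 187 → 900; 30–44 − 100 → 1668; 45–59 + 30 → 986; 60–74 + 40 → 2135
End of period: [1081, 900, 1668, 986, 2135]
Period 3.
Births: 900 × 0.424 = 382  |  1668 × 0.266 = 444 — total 826
15–29: 1081 × 0.957 = 1035
30–44: 900 × 0.96 = 864
45–59: 1668 × 0.943 = 1573
60–74: 986 × 0.949 = 936
Net migration: 0–14 + 30 → 856; 15–29 − 187 → 848; 30–44 − 100 → 764; 45–59 + 30 → 1603; 60–74 + 40 → 976
End of period: [856, 848, 764, 1603, 976]

848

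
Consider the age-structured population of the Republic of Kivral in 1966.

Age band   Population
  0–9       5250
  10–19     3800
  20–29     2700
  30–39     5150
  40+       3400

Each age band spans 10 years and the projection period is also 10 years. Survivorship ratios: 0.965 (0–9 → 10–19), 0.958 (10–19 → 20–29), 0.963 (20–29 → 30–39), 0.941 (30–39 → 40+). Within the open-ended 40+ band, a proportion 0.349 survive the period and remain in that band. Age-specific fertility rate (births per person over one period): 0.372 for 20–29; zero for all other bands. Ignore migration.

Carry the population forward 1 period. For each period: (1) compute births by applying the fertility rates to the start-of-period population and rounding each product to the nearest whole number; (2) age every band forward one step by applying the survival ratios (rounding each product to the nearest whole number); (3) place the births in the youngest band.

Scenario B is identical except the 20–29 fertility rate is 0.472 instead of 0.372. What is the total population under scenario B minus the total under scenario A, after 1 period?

— Period 1 —
Births: 2700 × 0.372 = 1004
10–19: 5250 × 0.965 = 5066
20–29: 3800 × 0.958 = 3640
30–39: 2700 × 0.963 = 2600
40+: 5150 × 0.941 + 3400 × 0.349 = 4846 + 1187 = 6033
Population now: 0–9=1004, 10–19=5066, 20–29=3640, 30–39=2600, 40+=6033
Scenario A total after 1 period: 18343
Scenario B projection —
— Period 1 —
Births: 2700 × 0.472 = 1274
10–19: 5250 × 0.965 = 5066
20–29: 3800 × 0.958 = 3640
30–39: 2700 × 0.963 = 2600
40+: 5150 × 0.941 + 3400 × 0.349 = 4846 + 1187 = 6033
Population now: 0–9=1274, 10–19=5066, 20–29=3640, 30–39=2600, 40+=6033
Scenario B total after 1 period: 18613
Difference B − A = 18613 − 18343 = 270

270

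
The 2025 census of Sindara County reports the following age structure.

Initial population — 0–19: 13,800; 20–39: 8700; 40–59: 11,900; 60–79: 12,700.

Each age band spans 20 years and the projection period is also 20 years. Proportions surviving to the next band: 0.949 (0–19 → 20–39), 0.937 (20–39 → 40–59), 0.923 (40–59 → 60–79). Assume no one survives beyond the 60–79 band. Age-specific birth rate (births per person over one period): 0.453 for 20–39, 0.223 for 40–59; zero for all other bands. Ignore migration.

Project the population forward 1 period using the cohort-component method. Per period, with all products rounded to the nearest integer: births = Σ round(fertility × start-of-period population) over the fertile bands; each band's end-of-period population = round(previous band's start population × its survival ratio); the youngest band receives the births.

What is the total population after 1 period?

38827

Period 1:
Births: 8700 * 0.453 = 3941  |  11900 * 0.223 = 2654 — total 6595
20–39: 13800 * 0.949 = 13096
40–59: 8700 * 0.937 = 8152
60–79: 11900 * 0.923 = 10984
→ [6595, 13096, 8152, 10984]
Total after period 1: 6595 + 13096 + 8152 + 10984 = 38827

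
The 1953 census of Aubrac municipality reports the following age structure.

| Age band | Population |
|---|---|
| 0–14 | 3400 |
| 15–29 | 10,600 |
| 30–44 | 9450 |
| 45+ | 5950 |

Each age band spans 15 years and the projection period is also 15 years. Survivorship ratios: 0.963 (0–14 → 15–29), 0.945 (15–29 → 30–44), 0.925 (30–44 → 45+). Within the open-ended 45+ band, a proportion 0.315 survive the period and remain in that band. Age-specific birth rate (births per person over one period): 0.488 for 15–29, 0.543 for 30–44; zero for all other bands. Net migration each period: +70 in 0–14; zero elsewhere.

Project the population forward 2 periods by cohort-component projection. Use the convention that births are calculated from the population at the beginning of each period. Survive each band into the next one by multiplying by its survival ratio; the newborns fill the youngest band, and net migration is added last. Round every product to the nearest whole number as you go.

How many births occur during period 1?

10304

[period 1]
Births: 10600 * 0.488 = 5173  |  9450 * 0.543 = 5131 — total 10304
15–29: 3400 * 0.963 = 3274
30–44: 10600 * 0.945 = 10017
45+: 9450 * 0.925 + 5950 * 0.315 = 8741 + 1874 = 10615
Net migration: 0–14 + 70 → 10374
Population now: 0–14=10374, 15–29=3274, 30–44=10017, 45+=10615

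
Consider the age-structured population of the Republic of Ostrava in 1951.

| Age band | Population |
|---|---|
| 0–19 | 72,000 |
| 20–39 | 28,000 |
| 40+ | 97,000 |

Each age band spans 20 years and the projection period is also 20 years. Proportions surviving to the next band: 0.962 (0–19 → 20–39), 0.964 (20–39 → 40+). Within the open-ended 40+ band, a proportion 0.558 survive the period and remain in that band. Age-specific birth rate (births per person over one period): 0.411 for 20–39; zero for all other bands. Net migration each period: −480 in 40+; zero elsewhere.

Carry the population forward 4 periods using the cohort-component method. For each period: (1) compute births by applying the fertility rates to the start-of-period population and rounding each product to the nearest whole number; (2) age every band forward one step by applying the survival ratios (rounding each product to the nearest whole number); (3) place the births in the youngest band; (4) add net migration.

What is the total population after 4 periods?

Call the bands 1 to 3, youngest first.
Period 1.
Births: 28000 × 0.411 = 11508
Band 2: 72000 × 0.962 = 69264
Band 3: 28000 × 0.964 + 97000 × 0.558 = 26992 + 54126 = 81118
Net migration: Band 3 − 480 → 80638
End of period: [11508, 69264, 80638]
Period 2.
Births: 69264 × 0.411 = 28468
Band 2: 11508 × 0.962 = 11071
Band 3: 69264 × 0.964 + 80638 × 0.558 = 66770 + 44996 = 111766
Net migration: Band 3 − 480 → 111286
End of period: [28468, 11071, 111286]
Period 3.
Births: 11071 × 0.411 = 4550
Band 2: 28468 × 0.962 = 27386
Band 3: 11071 × 0.964 + 111286 × 0.558 = 10672 + 62098 = 72770
Net migration: Band 3 − 480 → 72290
End of period: [4550, 27386, 72290]
Period 4.
Births: 27386 × 0.411 = 11256
Band 2: 4550 × 0.962 = 4377
Band 3: 27386 × 0.964 + 72290 × 0.558 = 26400 + 40338 = 66738
Net migration: Band 3 − 480 → 66258
End of period: [11256, 4377, 66258]
Total after period 4: 11256 + 4377 + 66258 = 81891

81891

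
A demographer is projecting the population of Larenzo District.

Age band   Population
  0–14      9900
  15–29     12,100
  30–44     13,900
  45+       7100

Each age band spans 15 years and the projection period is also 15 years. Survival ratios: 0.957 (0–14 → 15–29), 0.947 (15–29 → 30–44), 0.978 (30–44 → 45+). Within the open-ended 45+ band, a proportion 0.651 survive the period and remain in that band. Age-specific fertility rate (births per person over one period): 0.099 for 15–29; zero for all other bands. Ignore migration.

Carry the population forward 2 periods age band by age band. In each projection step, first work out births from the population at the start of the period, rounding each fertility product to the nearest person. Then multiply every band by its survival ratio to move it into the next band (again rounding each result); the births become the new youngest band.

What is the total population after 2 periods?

34122

Let band 1 be 0–14 through band 4 = 45+.
— Period 1 —
Births: 12100 * 0.099 = 1198
Band 2: 9900 * 0.957 = 9474
Band 3: 12100 * 0.947 = 11459
Band 4: 13900 * 0.978 + 7100 * 0.651 = 13594 + 4622 = 18216
→ [1198, 9474, 11459, 18216]
— Period 2 —
Births: 9474 * 0.099 = 938
Band 2: 1198 * 0.957 = 1146
Band 3: 9474 * 0.947 = 8972
Band 4: 11459 * 0.978 + 18216 * 0.651 = 11207 + 11859 = 23066
→ [938, 1146, 8972, 23066]
Total after period 2: 938 + 1146 + 8972 + 23066 = 34122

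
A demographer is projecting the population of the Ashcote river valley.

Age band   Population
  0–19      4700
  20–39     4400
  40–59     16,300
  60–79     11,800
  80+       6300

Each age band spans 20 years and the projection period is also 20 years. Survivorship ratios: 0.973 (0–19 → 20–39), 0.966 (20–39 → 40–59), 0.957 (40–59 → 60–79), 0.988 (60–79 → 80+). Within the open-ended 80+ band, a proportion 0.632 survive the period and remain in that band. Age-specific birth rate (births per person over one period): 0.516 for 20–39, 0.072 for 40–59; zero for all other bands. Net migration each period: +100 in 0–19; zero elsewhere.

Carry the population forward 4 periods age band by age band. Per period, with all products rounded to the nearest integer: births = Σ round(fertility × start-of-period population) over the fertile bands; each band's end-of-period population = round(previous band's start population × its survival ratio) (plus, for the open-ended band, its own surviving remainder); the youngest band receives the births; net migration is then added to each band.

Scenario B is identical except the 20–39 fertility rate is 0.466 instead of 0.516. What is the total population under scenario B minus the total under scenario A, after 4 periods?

-931

Let group 1 be 0–19 through group 5 = 80+.
— Period 1 —
Births: 4400 × 0.516 = 2270 ; 16300 × 0.072 = 1174 ⇒ total 3444
Group 2: 4700 × 0.973 = 4573
Group 3: 4400 × 0.966 = 4250
Group 4: 16300 × 0.957 = 15599
Group 5: 11800 × 0.988 + 6300 × 0.632 = 11658 + 3982 = 15640
Net migration: Group 1 + 100 → 3544
End of period: [3544, 4573, 4250, 15599, 15640]
— Period 2 —
Births: 4573 × 0.516 = 2360 ; 4250 × 0.072 = 306 ⇒ total 2666
Group 2: 3544 × 0.973 = 3448
Group 3: 4573 × 0.966 = 4418
Group 4: 4250 × 0.957 = 4067
Group 5: 15599 × 0.988 + 15640 × 0.632 = 15412 + 9884 = 25296
Net migration: Group 1 + 100 → 2766
End of period: [2766, 3448, 4418, 4067, 25296]
— Period 3 —
Births: 3448 × 0.516 = 1779 ; 4418 × 0.072 = 318 ⇒ total 2097
Group 2: 2766 × 0.973 = 2691
Group 3: 3448 × 0.966 = 3331
Group 4: 4418 × 0.957 = 4228
Group 5: 4067 × 0.988 + 25296 × 0.632 = 4018 + 15987 = 20005
Net migration: Group 1 + 100 → 2197
End of period: [2197, 2691, 3331, 4228, 20005]
— Period 4 —
Births: 2691 × 0.516 = 1389 ; 3331 × 0.072 = 240 ⇒ total 1629
Group 2: 2197 × 0.973 = 2138
Group 3: 2691 × 0.966 = 2600
Group 4: 3331 × 0.957 = 3188
Group 5: 4228 × 0.988 + 20005 × 0.632 = 4177 + 12643 = 16820
Net migration: Group 1 + 100 → 1729
End of period: [1729, 2138, 2600, 3188, 16820]
Scenario A total after 4 periods: 26475
Scenario B projection —
— Period 1 —
Births: 4400 × 0.466 = 2050 ; 16300 × 0.072 = 1174 ⇒ total 3224
Group 2: 4700 × 0.973 = 4573
Group 3: 4400 × 0.966 = 4250
Group 4: 16300 × 0.957 = 15599
Group 5: 11800 × 0.988 + 6300 × 0.632 = 11658 + 3982 = 15640
Net migration: Group 1 + 100 → 3324
End of period: [3324, 4573, 4250, 15599, 15640]
— Period 2 —
Births: 4573 × 0.466 = 2131 ; 4250 × 0.072 = 306 ⇒ total 2437
Group 2: 3324 × 0.973 = 3234
Group 3: 4573 × 0.966 = 4418
Group 4: 4250 × 0.957 = 4067
Group 5: 15599 × 0.988 + 15640 × 0.632 = 15412 + 9884 = 25296
Net migration: Group 1 + 100 → 2537
End of period: [2537, 3234, 4418, 4067, 25296]
— Period 3 —
Births: 3234 × 0.466 = 1507 ; 4418 × 0.072 = 318 ⇒ total 1825
Group 2: 2537 × 0.973 = 2469
Group 3: 3234 × 0.966 = 3124
Group 4: 4418 × 0.957 = 4228
Group 5: 4067 × 0.988 + 25296 × 0.632 = 4018 + 15987 = 20005
Net migration: Group 1 + 100 → 1925
End of period: [1925, 2469, 3124, 4228, 20005]
— Period 4 —
Births: 2469 × 0.466 = 1151 ; 3124 × 0.072 = 225 ⇒ total 1376
Group 2: 1925 × 0.973 = 1873
Group 3: 2469 × 0.966 = 2385
Group 4: 3124 × 0.957 = 2990
Group 5: 4228 × 0.988 + 20005 × 0.632 = 4177 + 12643 = 16820
Net migration: Group 1 + 100 → 1476
End of period: [1476, 1873, 2385, 2990, 16820]
Scenario B total after 4 periods: 25544
Difference B − A = 25544 − 26475 = -931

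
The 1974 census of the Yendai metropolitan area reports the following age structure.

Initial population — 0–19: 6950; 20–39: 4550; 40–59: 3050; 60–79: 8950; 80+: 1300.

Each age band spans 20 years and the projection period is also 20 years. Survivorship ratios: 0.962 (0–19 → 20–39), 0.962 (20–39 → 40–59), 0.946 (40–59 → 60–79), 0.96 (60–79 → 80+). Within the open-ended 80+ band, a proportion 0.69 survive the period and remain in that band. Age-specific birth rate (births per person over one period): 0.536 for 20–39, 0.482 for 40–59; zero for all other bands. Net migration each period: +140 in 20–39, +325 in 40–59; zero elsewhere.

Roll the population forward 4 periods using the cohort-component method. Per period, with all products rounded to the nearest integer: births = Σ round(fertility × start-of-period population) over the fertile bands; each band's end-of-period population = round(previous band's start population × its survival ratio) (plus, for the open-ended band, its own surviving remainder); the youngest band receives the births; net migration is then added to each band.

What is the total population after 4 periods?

33882

Call the bands 1 to 5, youngest first.
Period 1.
Births: 4550 * 0.536 = 2439  |  3050 * 0.482 = 1470 — total 3909
Band 2: 6950 * 0.962 = 6686
Band 3: 4550 * 0.962 = 4377
Band 4: 3050 * 0.946 = 2885
Band 5: 8950 * 0.96 + 1300 * 0.69 = 8592 + 897 = 9489
Net migration: Band 2 + 140 → 6826; Band 3 + 325 → 4702
Giving 3909 / 6826 / 4702 / 2885 / 9489.
Period 2.
Births: 6826 * 0.536 = 3659  |  4702 * 0.482 = 2266 — total 5925
Band 2: 3909 * 0.962 = 3760
Band 3: 6826 * 0.962 = 6567
Band 4: 4702 * 0.946 = 4448
Band 5: 2885 * 0.96 + 9489 * 0.69 = 2770 + 6547 = 9317
Net migration: Band 2 + 140 → 3900; Band 3 + 325 → 6892
Giving 5925 / 3900 / 6892 / 4448 / 9317.
Period 3.
Births: 3900 * 0.536 = 2090  |  6892 * 0.482 = 3322 — total 5412
Band 2: 5925 * 0.962 = 5700
Band 3: 3900 * 0.962 = 3752
Band 4: 6892 * 0.946 = 6520
Band 5: 4448 * 0.96 + 9317 * 0.69 = 4270 + 6429 = 10699
Net migration: Band 2 + 140 → 5840; Band 3 + 325 → 4077
Giving 5412 / 5840 / 4077 / 6520 / 10699.
Period 4.
Births: 5840 * 0.536 = 3130  |  4077 * 0.482 = 1965 — total 5095
Band 2: 5412 * 0.962 = 5206
Band 3: 5840 * 0.962 = 5618
Band 4: 4077 * 0.946 = 3857
Band 5: 6520 * 0.96 + 10699 * 0.69 = 6259 + 7382 = 13641
Net migration: Band 2 + 140 → 5346; Band 3 + 325 → 5943
Giving 5095 / 5346 / 5943 / 3857 / 13641.
Total after period 4: 5095 + 5346 + 5943 + 3857 + 13641 = 33882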